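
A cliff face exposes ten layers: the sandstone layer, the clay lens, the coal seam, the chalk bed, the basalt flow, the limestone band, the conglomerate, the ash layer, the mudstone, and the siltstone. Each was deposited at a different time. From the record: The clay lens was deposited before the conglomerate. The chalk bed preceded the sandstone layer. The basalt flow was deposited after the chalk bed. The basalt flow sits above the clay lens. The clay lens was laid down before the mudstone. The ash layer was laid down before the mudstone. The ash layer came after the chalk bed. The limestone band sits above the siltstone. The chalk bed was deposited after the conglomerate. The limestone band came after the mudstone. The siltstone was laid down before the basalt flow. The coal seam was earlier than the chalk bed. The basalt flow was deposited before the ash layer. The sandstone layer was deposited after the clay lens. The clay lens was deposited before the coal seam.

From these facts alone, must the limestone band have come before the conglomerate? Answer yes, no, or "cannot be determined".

Tracing the constraints gives the conglomerate → the chalk bed → the ash layer → the mudstone → the limestone band, so the conglomerate must come before the limestone band.
That means the limestone band cannot be before the conglomerate.

no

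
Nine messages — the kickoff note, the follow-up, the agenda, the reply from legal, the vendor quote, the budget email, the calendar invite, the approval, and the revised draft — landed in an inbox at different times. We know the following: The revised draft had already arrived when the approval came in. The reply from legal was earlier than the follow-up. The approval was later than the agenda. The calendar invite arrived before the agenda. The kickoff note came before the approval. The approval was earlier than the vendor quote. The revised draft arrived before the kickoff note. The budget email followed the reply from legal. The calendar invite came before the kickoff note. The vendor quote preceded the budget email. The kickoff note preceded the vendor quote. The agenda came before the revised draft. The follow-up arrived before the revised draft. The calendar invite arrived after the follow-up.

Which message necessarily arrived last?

the budget email

Every other message has a chain of constraints placing it before the budget email, so the budget email is last.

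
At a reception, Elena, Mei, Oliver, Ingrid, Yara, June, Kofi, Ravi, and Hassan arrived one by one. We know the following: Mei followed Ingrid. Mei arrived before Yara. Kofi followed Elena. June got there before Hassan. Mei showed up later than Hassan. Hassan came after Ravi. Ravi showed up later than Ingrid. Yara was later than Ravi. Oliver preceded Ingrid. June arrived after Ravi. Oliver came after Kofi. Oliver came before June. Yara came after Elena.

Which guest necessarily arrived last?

Yara

Every other guest has a chain of constraints placing them before Yara, so Yara is last.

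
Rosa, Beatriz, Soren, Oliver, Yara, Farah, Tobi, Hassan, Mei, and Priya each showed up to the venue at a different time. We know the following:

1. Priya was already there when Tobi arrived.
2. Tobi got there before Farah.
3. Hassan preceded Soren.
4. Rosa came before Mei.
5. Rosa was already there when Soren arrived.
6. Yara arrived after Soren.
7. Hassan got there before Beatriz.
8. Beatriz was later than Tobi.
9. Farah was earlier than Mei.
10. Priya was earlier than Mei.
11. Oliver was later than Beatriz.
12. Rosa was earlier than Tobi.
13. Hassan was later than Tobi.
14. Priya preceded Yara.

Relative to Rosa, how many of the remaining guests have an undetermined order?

Forced after Rosa: Beatriz, Farah, Hassan, Mei, Oliver, Soren, Tobi, and Yara.
That leaves Priya with no forced order relative to Rosa — 1.

1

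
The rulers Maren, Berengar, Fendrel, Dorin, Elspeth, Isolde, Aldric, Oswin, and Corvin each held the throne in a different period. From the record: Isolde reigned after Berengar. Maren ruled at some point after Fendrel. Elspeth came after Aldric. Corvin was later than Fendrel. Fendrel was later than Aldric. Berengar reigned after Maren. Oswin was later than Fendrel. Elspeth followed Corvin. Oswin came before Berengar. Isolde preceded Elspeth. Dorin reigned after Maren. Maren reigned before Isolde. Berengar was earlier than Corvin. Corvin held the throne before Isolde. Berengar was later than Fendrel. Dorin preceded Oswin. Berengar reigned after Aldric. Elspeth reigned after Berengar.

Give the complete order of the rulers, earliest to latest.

The constraints fix every adjacent pair, so only one ordering works:
Aldric → Fendrel → Maren → Dorin → Oswin → Berengar → Corvin → Isolde → Elspeth.

Aldric, Fendrel, Maren, Dorin, Oswin, Berengar, Corvin, Isolde, Elspeth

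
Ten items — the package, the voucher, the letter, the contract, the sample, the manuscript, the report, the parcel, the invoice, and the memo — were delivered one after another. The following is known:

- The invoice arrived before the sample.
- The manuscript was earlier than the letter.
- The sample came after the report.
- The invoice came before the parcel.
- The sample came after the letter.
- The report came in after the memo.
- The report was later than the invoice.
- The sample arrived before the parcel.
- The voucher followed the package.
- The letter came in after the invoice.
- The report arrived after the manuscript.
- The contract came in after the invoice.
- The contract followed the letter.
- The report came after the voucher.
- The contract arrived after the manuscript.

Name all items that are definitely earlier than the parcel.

Directly stated before the parcel: the invoice and the sample.
The letter reaches the parcel via the letter → the sample → the parcel.
The manuscript reaches the parcel via the manuscript → the letter → the sample → the parcel.
The memo reaches the parcel via the memo → the report → the sample → the parcel.
Likewise the package, the report, and the voucher each reach the parcel by chaining the stated constraints.

the invoice, the letter, the manuscript, the memo, the package, the report, the sample, the voucher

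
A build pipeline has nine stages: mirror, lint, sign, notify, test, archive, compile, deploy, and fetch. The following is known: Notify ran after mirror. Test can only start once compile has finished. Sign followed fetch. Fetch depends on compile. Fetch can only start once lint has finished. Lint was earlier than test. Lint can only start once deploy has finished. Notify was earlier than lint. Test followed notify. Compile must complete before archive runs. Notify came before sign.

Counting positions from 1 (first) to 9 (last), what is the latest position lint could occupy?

6

Lint must come before fetch, sign, and test — 3 stages forced after it.
Everything else can be placed before lint in some valid order, so lint can sit as late as position 9 − 3 = 6.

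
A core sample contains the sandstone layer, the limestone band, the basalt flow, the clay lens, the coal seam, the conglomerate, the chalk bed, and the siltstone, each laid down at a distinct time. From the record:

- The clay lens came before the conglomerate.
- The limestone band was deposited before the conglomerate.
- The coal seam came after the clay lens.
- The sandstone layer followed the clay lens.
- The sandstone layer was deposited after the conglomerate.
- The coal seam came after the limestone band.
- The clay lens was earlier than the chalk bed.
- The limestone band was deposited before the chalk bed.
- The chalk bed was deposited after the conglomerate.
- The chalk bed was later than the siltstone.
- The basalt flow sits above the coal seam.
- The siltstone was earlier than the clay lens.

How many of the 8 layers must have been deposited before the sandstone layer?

Directly stated before the sandstone layer: the clay lens and the conglomerate.
The limestone band reaches the sandstone layer via the limestone band → the conglomerate → the sandstone layer.
The siltstone reaches the sandstone layer via the siltstone → the clay lens → the sandstone layer.
That's the clay lens, the conglomerate, the limestone band, and the siltstone — 4 in all.

4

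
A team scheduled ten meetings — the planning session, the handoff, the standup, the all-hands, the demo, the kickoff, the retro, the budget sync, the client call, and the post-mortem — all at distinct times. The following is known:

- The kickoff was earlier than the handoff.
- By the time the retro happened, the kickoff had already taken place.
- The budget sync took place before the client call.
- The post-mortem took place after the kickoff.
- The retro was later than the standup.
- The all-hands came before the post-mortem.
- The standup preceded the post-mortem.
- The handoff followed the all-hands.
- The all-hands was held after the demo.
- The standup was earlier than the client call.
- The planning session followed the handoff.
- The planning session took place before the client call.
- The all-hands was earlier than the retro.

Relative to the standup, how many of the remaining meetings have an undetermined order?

6

Forced after the standup: the client call, the post-mortem, and the retro.
That leaves the all-hands, the budget sync, the demo, the handoff, the kickoff, and the planning session with no forced order relative to the standup — 6.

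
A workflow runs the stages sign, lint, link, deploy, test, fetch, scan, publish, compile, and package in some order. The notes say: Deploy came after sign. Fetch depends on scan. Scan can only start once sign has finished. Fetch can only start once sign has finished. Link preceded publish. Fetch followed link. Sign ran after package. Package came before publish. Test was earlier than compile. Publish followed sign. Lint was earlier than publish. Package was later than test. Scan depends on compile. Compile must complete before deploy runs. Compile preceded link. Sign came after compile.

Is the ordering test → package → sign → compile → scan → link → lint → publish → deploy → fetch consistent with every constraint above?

The constraints require compile before sign, but in the proposed sequence sign appears ahead of compile. That one violation is enough.

no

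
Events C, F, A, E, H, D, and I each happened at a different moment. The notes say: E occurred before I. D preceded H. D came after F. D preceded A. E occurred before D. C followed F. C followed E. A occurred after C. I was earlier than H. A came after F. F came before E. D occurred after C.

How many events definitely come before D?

3

Directly stated before D: C, E, and F.
No chain forces I (or any of the others) ahead of D.
That's C, E, and F — 3 in all.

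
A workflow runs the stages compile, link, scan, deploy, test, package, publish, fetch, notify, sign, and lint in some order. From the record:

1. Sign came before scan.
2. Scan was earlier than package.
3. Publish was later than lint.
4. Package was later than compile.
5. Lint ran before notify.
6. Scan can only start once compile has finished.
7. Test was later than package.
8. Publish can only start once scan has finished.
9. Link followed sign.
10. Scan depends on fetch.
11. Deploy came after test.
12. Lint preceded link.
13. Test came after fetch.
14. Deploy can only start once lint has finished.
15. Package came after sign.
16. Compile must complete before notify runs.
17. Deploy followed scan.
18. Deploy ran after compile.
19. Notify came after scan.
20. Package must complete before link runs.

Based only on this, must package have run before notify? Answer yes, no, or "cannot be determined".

cannot be determined

No chain of stated constraints runs from package to notify, and none runs from notify to package either.
So the relative order of package and notify is not fixed by the given facts.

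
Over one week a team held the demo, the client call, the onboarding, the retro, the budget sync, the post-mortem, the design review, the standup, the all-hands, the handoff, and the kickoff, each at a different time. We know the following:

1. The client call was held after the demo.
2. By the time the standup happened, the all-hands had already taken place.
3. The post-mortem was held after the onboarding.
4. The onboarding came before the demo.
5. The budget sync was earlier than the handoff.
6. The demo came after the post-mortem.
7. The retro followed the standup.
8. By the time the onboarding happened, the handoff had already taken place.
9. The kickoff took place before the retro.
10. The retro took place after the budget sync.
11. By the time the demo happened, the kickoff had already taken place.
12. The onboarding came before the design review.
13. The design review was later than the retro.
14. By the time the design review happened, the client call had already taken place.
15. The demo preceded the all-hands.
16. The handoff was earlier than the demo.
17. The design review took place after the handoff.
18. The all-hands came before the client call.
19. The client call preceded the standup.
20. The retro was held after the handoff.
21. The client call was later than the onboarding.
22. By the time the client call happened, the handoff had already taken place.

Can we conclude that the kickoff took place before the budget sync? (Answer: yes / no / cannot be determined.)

No chain of stated constraints runs from the kickoff to the budget sync, and none runs from the budget sync to the kickoff either.
So the relative order of the kickoff and the budget sync is not fixed by the given facts.

cannot be determined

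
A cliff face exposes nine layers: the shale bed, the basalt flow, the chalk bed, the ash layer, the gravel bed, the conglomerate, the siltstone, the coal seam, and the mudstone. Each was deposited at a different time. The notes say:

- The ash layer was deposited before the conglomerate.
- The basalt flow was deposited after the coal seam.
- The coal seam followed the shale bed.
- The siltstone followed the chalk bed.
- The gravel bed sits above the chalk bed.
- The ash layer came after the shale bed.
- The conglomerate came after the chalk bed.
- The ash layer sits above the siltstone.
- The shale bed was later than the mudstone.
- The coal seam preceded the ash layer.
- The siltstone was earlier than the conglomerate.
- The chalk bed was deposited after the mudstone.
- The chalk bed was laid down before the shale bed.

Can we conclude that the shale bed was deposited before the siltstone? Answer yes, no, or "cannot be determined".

No chain of stated constraints runs from the shale bed to the siltstone, and none runs from the siltstone to the shale bed either.
So the relative order of the shale bed and the siltstone is not fixed by the given facts.

cannot be determined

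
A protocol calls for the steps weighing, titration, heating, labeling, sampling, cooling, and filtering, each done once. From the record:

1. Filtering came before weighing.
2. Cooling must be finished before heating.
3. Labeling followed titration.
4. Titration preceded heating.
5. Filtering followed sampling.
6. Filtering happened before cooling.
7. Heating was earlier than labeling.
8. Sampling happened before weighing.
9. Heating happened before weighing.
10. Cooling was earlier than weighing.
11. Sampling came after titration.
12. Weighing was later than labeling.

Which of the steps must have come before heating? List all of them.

cooling, filtering, sampling, titration

Directly stated before heating: cooling and titration.
Filtering reaches heating via filtering → cooling → heating.
Sampling reaches heating via sampling → filtering → cooling → heating.
No chain forces weighing (or any of the others) ahead of heating.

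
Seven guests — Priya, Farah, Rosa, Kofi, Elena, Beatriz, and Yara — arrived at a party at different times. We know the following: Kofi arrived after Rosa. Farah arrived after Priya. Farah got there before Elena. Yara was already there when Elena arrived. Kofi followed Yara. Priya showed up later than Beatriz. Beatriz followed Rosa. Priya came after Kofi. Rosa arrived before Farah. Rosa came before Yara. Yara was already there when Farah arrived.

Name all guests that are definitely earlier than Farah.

Beatriz, Kofi, Priya, Rosa, Yara

Directly stated before Farah: Priya, Rosa, and Yara.
Beatriz reaches Farah via Beatriz → Priya → Farah.
Kofi reaches Farah via Kofi → Priya → Farah.
No chain forces Elena ahead of Farah.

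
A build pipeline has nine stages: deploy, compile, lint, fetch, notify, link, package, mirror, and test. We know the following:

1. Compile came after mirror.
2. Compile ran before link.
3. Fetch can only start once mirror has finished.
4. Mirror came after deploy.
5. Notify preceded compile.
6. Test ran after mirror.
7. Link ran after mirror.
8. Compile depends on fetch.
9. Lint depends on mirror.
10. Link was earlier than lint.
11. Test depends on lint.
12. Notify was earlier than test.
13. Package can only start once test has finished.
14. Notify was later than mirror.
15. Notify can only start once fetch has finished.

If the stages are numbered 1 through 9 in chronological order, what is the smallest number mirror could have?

2

Deploy must come before mirror — 1 forced predecessor.
Nothing else is forced ahead of mirror, so its earliest slot is position 1 + 1 = 2.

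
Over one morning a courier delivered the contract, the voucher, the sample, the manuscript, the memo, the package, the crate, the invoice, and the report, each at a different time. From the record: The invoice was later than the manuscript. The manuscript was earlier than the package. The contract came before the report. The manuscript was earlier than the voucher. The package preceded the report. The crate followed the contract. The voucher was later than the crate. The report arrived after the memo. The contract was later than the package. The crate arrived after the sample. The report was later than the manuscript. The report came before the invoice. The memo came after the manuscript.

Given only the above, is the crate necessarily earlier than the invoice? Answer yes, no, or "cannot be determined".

cannot be determined

No chain of stated constraints runs from the crate to the invoice, and none runs from the invoice to the crate either.
So the relative order of the crate and the invoice is not fixed by the given facts.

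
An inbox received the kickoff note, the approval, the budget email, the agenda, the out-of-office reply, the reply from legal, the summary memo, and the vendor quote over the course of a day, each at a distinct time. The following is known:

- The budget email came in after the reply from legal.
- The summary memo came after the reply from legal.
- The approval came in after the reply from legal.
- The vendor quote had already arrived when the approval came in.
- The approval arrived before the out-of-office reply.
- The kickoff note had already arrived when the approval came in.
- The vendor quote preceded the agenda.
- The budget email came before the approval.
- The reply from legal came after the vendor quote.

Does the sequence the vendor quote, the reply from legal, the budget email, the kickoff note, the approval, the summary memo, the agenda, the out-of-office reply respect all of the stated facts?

yes

Check each stated constraint against the proposed order — e.g. the reply from legal is ahead of the summary memo; the vendor quote is ahead of the agenda. Every pair is in the required order; nothing is violated.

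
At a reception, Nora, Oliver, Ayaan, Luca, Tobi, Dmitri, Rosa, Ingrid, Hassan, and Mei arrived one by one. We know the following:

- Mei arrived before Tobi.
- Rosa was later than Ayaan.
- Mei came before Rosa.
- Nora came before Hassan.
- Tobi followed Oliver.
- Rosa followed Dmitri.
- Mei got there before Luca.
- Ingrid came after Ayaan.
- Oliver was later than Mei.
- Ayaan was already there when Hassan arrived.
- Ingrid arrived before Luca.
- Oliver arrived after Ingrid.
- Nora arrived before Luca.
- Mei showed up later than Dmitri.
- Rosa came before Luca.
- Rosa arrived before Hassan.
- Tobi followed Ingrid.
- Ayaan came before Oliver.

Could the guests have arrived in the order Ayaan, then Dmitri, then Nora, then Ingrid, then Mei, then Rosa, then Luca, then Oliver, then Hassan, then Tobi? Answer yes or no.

yes

Check each stated constraint against the proposed order — e.g. Ayaan is ahead of Oliver; Ayaan is ahead of Hassan. Every pair is in the required order; nothing is violated.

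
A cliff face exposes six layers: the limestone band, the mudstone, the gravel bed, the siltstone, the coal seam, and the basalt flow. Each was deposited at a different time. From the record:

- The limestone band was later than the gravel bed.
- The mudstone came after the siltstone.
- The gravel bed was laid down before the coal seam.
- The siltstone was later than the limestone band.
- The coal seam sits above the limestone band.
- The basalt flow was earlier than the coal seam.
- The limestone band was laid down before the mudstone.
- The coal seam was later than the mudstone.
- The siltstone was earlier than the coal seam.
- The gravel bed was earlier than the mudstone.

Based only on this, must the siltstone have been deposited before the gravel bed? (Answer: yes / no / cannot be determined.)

Tracing the constraints gives the gravel bed → the limestone band → the siltstone, so the gravel bed must come before the siltstone.
That means the siltstone cannot be before the gravel bed.

no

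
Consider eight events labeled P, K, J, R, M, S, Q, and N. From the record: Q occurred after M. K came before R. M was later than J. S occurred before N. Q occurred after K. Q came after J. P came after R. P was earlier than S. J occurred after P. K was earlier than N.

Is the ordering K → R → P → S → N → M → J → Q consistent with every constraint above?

The constraints require J before M, but in the proposed sequence M appears ahead of J. That one violation is enough.

no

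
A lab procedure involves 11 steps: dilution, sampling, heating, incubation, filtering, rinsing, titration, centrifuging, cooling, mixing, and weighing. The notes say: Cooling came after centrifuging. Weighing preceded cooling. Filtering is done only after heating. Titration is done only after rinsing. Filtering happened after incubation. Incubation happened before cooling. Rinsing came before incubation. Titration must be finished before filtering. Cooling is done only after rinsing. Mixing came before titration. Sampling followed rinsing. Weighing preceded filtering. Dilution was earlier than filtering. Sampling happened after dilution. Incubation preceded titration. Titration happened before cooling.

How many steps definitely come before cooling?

Directly stated before cooling: centrifuging, incubation, rinsing, titration, and weighing.
Mixing reaches cooling via mixing → titration → cooling.
No chain forces filtering (or any of the others) ahead of cooling.
That's centrifuging, incubation, mixing, rinsing, titration, and weighing — 6 in all.

6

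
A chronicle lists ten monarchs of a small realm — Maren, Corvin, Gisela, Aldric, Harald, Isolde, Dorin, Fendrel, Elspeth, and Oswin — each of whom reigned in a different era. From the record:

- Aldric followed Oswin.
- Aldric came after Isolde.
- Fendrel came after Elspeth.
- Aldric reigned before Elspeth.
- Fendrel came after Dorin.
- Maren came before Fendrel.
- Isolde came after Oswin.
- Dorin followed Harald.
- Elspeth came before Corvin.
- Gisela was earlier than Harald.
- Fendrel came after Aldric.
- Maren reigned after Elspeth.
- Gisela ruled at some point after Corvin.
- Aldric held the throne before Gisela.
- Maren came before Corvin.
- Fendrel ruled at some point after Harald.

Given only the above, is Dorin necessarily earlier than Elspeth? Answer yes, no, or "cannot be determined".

no

Tracing the constraints gives Elspeth → Corvin → Gisela → Harald → Dorin, so Elspeth must come before Dorin.
That means Dorin cannot be before Elspeth.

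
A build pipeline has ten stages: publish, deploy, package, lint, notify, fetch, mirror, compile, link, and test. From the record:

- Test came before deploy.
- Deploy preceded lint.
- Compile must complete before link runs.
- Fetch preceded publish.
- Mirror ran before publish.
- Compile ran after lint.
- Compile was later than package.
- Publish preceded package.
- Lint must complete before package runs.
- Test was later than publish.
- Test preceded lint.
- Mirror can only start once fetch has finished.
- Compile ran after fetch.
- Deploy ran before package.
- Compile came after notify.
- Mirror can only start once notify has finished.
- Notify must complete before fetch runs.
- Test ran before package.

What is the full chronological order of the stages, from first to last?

The constraints fix every adjacent pair, so only one ordering works:
notify → fetch → mirror → publish → test → deploy → lint → package → compile → link.

notify, fetch, mirror, publish, test, deploy, lint, package, compile, link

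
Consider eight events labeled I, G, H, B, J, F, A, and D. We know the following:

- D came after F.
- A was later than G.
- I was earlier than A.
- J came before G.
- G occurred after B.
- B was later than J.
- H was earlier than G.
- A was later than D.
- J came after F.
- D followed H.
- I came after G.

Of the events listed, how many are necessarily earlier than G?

4

Directly stated before G: B, H, and J.
F reaches G via F → J → G.
No chain forces D (or any of the others) ahead of G.
That's B, F, H, and J — 4 in all.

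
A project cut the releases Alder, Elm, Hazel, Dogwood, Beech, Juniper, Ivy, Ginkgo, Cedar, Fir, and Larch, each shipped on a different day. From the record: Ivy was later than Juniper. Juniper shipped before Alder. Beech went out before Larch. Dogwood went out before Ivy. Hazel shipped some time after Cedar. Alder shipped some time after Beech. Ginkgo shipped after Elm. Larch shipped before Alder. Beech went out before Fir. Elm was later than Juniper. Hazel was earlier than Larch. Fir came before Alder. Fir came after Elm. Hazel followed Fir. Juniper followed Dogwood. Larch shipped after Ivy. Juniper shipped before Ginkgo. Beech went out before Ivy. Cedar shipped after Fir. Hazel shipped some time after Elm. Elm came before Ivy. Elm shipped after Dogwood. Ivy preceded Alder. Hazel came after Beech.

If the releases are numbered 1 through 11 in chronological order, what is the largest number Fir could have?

7

Fir must come before Alder, Cedar, Hazel, and Larch — 4 releases forced after it.
Everything else can be placed before Fir in some valid order, so Fir can sit as late as position 11 − 4 = 7.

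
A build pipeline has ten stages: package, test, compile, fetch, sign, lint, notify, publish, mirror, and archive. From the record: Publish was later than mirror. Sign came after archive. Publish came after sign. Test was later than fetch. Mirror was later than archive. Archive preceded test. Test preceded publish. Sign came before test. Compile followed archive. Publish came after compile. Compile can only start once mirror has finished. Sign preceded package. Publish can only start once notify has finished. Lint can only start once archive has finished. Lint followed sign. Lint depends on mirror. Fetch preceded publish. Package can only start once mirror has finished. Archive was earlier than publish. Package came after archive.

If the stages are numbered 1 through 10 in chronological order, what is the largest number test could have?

Test must come before publish — 1 stage forced after it.
Everything else can be placed before test in some valid order, so test can sit as late as position 10 − 1 = 9.

9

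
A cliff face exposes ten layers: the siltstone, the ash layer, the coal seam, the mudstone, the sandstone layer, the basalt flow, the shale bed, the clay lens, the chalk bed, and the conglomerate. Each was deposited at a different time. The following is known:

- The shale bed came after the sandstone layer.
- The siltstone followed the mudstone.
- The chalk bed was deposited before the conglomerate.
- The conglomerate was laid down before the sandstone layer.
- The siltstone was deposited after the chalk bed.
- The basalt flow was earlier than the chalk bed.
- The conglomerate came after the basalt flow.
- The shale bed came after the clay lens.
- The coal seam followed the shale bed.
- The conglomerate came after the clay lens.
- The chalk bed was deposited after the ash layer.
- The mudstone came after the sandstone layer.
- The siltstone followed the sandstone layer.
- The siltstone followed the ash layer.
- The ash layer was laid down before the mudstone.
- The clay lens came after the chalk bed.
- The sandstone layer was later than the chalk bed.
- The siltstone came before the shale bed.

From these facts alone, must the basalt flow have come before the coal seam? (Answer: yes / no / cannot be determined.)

yes

Chain the constraints: the basalt flow → the conglomerate → the sandstone layer → the shale bed → the coal seam. Each link is directly stated, so the basalt flow comes before the coal seam.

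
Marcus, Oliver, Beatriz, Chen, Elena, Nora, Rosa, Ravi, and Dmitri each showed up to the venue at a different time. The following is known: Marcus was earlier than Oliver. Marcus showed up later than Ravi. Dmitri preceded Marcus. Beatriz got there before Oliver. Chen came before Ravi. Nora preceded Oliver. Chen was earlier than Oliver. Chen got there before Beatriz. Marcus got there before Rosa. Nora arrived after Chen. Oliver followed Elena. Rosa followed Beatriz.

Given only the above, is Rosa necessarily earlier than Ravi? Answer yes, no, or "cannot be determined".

no

Tracing the constraints gives Ravi → Marcus → Rosa, so Ravi must come before Rosa.
That means Rosa cannot be before Ravi.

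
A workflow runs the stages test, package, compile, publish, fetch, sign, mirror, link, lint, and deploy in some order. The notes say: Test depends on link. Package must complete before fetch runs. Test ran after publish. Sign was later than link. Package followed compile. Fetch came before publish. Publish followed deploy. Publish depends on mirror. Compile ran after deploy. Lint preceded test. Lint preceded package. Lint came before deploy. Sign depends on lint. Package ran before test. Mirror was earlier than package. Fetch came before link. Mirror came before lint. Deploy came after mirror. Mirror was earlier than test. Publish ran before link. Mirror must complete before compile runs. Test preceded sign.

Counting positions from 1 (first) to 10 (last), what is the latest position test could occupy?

9

Test must come before sign — 1 stage forced after it.
Everything else can be placed before test in some valid order, so test can sit as late as position 10 − 1 = 9.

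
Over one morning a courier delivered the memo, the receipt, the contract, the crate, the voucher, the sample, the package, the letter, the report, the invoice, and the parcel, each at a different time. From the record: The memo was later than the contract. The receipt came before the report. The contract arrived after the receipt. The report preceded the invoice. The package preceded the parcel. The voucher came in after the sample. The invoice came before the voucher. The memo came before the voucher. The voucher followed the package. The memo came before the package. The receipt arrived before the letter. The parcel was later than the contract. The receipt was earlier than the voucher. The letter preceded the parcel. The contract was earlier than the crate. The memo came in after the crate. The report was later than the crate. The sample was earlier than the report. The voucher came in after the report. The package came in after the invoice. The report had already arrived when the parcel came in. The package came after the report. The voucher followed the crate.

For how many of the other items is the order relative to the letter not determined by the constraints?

8

Forced before the letter: the receipt; forced after the letter: the parcel.
That leaves the contract, the crate, the invoice, the memo, the package, the report, the sample, and the voucher with no forced order relative to the letter — 8.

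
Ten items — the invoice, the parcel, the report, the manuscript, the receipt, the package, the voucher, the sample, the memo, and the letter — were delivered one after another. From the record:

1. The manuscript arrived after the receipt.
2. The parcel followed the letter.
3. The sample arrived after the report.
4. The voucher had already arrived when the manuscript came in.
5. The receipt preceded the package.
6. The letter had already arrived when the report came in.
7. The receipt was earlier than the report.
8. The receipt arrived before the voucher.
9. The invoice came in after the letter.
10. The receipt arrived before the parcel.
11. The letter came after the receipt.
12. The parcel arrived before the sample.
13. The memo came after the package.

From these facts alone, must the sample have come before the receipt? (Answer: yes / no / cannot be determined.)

no

Tracing the constraints gives the receipt → the parcel → the sample, so the receipt must come before the sample.
That means the sample cannot be before the receipt.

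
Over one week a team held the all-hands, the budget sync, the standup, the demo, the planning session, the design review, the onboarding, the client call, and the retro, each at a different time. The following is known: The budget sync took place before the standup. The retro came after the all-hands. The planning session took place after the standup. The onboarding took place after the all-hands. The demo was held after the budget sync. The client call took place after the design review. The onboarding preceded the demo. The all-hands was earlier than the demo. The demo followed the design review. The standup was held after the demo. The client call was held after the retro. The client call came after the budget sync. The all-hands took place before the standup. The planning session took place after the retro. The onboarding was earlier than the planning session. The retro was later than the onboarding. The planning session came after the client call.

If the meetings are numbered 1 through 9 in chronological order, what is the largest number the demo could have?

7

The demo must come before the planning session and the standup — 2 meetings forced after it.
Everything else can be placed before the demo in some valid order, so the demo can sit as late as position 9 − 2 = 7.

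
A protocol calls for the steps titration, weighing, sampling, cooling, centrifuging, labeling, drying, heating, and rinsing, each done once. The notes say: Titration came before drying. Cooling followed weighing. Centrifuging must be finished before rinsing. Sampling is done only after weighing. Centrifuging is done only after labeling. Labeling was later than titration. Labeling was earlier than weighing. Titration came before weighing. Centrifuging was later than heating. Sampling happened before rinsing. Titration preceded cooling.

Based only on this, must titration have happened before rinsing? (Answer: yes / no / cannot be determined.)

Chain the constraints: titration → labeling → centrifuging → rinsing. Each link is directly stated, so titration comes before rinsing.

yes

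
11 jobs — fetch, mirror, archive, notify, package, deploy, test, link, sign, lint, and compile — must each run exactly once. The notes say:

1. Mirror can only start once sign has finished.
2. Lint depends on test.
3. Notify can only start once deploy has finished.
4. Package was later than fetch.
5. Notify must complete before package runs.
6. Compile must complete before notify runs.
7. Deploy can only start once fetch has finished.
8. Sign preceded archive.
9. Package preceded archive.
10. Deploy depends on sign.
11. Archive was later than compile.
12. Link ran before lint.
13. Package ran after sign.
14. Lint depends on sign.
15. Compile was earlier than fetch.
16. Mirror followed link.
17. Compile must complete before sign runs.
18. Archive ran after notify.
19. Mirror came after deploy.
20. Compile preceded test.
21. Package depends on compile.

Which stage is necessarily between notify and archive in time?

Tracing the constraints gives notify → package → archive, so package sits after notify and before archive.
No other stage is forced both after notify and before archive.

package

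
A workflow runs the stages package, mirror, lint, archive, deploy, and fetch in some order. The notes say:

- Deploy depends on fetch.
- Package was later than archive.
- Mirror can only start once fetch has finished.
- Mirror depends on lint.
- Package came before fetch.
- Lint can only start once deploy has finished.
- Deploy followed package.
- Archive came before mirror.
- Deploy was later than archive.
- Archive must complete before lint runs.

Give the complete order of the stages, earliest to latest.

The constraints fix every adjacent pair, so only one ordering works:
archive → package → fetch → deploy → lint → mirror.

archive, package, fetch, deploy, lint, mirror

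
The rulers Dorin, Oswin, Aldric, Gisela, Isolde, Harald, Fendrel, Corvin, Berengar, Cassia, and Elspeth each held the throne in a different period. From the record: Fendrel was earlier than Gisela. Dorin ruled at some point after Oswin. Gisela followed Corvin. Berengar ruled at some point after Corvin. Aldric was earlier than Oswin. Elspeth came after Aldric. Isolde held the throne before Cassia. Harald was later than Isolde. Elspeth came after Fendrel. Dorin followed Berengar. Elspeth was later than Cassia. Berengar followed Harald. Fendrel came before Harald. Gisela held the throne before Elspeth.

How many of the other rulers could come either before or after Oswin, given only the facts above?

8

Forced before Oswin: Aldric; forced after Oswin: Dorin.
That leaves Berengar, Cassia, Corvin, Elspeth, Fendrel, Gisela, Harald, and Isolde with no forced order relative to Oswin — 8.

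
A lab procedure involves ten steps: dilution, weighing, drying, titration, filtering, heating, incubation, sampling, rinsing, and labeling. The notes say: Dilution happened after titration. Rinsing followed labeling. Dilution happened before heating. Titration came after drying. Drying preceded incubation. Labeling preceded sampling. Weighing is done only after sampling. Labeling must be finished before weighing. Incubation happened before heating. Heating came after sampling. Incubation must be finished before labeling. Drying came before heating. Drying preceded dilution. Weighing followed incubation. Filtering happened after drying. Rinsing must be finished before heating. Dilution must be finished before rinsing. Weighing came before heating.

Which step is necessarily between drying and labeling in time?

Tracing the constraints gives drying → incubation → labeling, so incubation sits after drying and before labeling.
No other step is forced both after drying and before labeling.

incubation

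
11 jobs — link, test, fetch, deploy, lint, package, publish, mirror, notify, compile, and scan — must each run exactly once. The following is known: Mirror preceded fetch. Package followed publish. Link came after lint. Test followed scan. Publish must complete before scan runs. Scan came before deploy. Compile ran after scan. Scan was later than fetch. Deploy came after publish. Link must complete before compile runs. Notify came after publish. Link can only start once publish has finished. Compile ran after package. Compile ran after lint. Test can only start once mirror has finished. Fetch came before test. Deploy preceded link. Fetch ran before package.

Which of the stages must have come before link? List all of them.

Directly stated before link: deploy, lint, and publish.
Fetch reaches link via fetch → scan → deploy → link.
Mirror reaches link via mirror → fetch → scan → deploy → link.
Scan reaches link via scan → deploy → link.

deploy, fetch, lint, mirror, publish, scan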